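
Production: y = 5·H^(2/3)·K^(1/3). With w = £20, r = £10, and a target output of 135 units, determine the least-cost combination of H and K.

H* = 27, K* = 27

Cost minimization requires the marginal rate of technical substitution to equal the input-price ratio: MP_H/MP_K = w/r.
Here MP_H/MP_K = (2/3)·(K/H)/(1/3) = 2·(K/H). Setting this equal to 20/10 = 2 gives K = H.
Substituting into y = 135: 5·H^(2/3)·(H)^(1/3) = 135.
Solving, H = 27 and K = 27.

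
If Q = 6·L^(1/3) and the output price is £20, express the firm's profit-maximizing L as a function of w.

L(w) = (40/w)^(3/2)

MP_L = (1/3)·6·L^(-2/3) = 2·L^(-2/3).
Setting P·MP_L = w: 40·L^(-2/3) = w.
Solving for L: L^(-2/3) = w/40, so L = (40/w)^(3/2).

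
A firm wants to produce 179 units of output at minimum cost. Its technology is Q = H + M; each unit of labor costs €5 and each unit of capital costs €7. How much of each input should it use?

H* = 179, M* = 0

The inputs are perfect substitutes, so the firm uses whichever has the lower cost per unit of output.
Cost per unit of output via H is 5; via M it is 7. H is cheaper.
Producing Q = 179 with H alone: H = 179, M = 0.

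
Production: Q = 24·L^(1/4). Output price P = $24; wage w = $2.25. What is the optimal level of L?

MP_L = (1/4)·24·L^(-3/4) = 6·L^(-3/4).
Profit maximization for a price taker requires P·MP_L = w: 24·6·L^(-3/4) = 2.25.
So L^(-3/4) = 0.015625, which gives L = 256.

L* = 256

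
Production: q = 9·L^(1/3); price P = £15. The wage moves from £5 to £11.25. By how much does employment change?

ΔL = -19

From P·MP_L = w with MP_L = 3·L^(-2/3), the labor demand is L(w) = (45/w)^(3/2).
At w = 5: L = 27. At w = 11.25: L = 8.
ΔL = 8 − 27 = -19.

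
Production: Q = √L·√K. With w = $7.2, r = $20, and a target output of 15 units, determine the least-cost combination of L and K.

L* = 25, K* = 9

Cost minimization requires the marginal rate of technical substitution to equal the input-price ratio: MP_L/MP_K = w/r.
Here MP_L/MP_K = (1/2)·(K/L)/(1/2) = (K/L). Setting this equal to 7.2/20 = 0.36 gives K = 0.36L.
Substituting into Q = 15: L^(1/2)·(0.36L)^(1/2) = 15.
Solving, L = 25 and K = 9.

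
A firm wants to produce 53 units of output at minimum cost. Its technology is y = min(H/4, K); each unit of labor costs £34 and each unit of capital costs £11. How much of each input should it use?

H* = 212, K* = 53

With a fixed-proportions technology, the cost-minimizing bundle uses no slack in either input: H/4 = K = y.
So H = 4·53 = 212 and K = 53.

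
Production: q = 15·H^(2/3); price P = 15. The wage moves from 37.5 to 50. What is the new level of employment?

From P·MP_H = w with MP_H = 10·H^(-1/3), the labor demand is H(w) = (150/w)^(3).
At w = 37.5: H = 64. At w = 50: H = 27.

H* = 27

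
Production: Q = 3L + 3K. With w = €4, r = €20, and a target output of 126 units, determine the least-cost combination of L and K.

The inputs are perfect substitutes, so the firm uses whichever has the lower cost per unit of output.
Cost per unit of output via L is w/3 = 4/3; via K it is r/3 = 20/3. L is cheaper.
Producing Q = 126 with L alone: L = 42, K = 0.

L* = 42, K* = 0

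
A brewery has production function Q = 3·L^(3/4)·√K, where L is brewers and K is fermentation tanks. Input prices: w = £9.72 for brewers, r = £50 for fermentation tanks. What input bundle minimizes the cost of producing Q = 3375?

L* = 625, K* = 81

Cost minimization requires the marginal rate of technical substitution to equal the input-price ratio: MP_L/MP_K = w/r.
Here MP_L/MP_K = (3/4)·(K/L)/(1/2) = 1.5·(K/L). Setting this equal to 9.72/50 = 0.1944 gives K = 0.1296L.
Substituting into Q = 3375: 3·L^(3/4)·(0.1296L)^(1/2) = 3375.
Solving, L = 625 and K = 81.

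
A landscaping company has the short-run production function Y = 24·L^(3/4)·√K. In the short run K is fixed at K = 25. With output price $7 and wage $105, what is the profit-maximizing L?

With K = 25, MP_L = (3/4)·24·L^(-1/4)·25^(1/2) = 90·L^(-1/4).
Profit maximization for a price taker requires P·MP_L = w: 7·90·L^(-1/4) = 105.
So L^(-1/4) = 1/6, which gives L = 1296.

L* = 1296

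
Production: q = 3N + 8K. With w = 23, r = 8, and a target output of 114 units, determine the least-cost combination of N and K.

N* = 0, K* = 14.25

The inputs are perfect substitutes, so the firm uses whichever has the lower cost per unit of output.
Cost per unit of output via N is w/3 = 23/3; via K it is r/8 = 1. K is cheaper.
Producing q = 114 with K alone: N = 0, K = 14.25.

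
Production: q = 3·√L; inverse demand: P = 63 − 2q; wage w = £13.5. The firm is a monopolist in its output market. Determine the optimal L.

Marginal revenue from the inverse demand is MR = 63 − 4q.
The marginal product is MP_L = 1.5·L^(-1/2).
A monopolist hires until marginal revenue product equals the wage: MR·MP_L = w.
At L, q = 3·√L. Substituting and solving: (63 − 12·√L)·1.5·L^(-1/2) = 13.5 gives L = 9.

L* = 9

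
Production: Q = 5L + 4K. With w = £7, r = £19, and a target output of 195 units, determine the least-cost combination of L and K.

The inputs are perfect substitutes, so the firm uses whichever has the lower cost per unit of output.
Cost per unit of output via L is w/5 = 1.4; via K it is r/4 = 4.75. L is cheaper.
Producing Q = 195 with L alone: L = 39, K = 0.

L* = 39, K* = 0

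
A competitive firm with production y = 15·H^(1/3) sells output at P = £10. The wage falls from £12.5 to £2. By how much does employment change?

ΔH = 117

From P·MP_H = w with MP_H = 5·H^(-2/3), the labor demand is H(w) = (50/w)^(3/2).
At w = 12.5: H = 8. At w = 2: H = 125.
ΔH = 125 − 8 = 117.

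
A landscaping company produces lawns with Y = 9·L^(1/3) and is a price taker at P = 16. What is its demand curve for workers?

L(w) = (48/w)^(3/2)

MP_L = (1/3)·9·L^(-2/3) = 3·L^(-2/3).
Setting P·MP_L = w: 48·L^(-2/3) = w.
Solving for L: L^(-2/3) = w/48, so L = (48/w)^(3/2).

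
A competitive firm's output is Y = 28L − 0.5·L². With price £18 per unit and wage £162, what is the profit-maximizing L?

The marginal product of L is MP_L = 28 − L.
A price-taking firm hires until the value of the marginal product equals the wage: P·MP_L = w, so 18·(28 − L) = 162.
Then 28 − L = 9, giving L = 19.

L* = 19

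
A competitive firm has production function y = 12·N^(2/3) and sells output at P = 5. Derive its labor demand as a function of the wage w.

N(w) = 64000/w³

MP_N = (2/3)·12·N^(-1/3) = 8·N^(-1/3).
Setting P·MP_N = w: 40·N^(-1/3) = w.
Solving for N: N^(-1/3) = w/40, so N = (40/w)^(3).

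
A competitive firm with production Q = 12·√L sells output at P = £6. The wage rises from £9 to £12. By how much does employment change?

ΔL = -7

From P·MP_L = w with MP_L = 6·L^(-1/2), the labor demand is L(w) = (36/w)^(2).
At w = 9: L = 16. At w = 12: L = 9.
ΔL = 9 − 16 = -7.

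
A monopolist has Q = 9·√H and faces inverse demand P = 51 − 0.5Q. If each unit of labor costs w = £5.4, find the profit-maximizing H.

H* = 25

Marginal revenue from the inverse demand is MR = 51 − Q.
The marginal product is MP_H = 4.5·H^(-1/2).
A monopolist hires until marginal revenue product equals the wage: MR·MP_H = w.
At H, Q = 9·√H. Substituting and solving: (51 − 9·√H)·4.5·H^(-1/2) = 5.4 gives H = 25.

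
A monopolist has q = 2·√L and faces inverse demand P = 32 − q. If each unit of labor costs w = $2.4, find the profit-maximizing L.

Marginal revenue from the inverse demand is MR = 32 − 2q.
The marginal product is MP_L = L^(-1/2).
A monopolist hires until marginal revenue product equals the wage: MR·MP_L = w.
At L, q = 2·√L. Substituting and solving: (32 − 4·√L)·L^(-1/2) = 2.4 gives L = 25.

L* = 25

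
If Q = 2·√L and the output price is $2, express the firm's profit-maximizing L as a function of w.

MP_L = (1/2)·2·L^(-1/2) = L^(-1/2).
Setting P·MP_L = w: 2·L^(-1/2) = w.
Solving for L: L^(-1/2) = w/2, so L = (2/w)^(2).

L(w) = 4/w²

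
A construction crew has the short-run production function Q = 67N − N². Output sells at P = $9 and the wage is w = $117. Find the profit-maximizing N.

N* = 27

The marginal product of N is MP_N = 67 − 2N.
A price-taking firm hires until the value of the marginal product equals the wage: P·MP_N = w, so 9·(67 − 2N) = 117.
Then 67 − 2N = 13, giving N = 27.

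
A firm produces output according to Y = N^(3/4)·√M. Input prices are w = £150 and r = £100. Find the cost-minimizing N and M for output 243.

Cost minimization requires the marginal rate of technical substitution to equal the input-price ratio: MP_N/MP_M = w/r.
Here MP_N/MP_M = (3/4)·(M/N)/(1/2) = 1.5·(M/N). Setting this equal to 150/100 = 1.5 gives M = N.
Substituting into Y = 243: N^(3/4)·(N)^(1/2) = 243.
Solving, N = 81 and M = 81.

N* = 81, M* = 81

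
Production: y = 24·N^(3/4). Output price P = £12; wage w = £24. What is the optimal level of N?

MP_N = (3/4)·24·N^(-1/4) = 18·N^(-1/4).
Profit maximization for a price taker requires P·MP_N = w: 12·18·N^(-1/4) = 24.
So N^(-1/4) = 1/9, which gives N = 6561.

N* = 6561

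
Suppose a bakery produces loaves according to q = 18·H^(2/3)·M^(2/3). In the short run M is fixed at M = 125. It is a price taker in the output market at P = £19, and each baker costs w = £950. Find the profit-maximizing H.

With M = 125, MP_H = (2/3)·18·H^(-1/3)·125^(2/3) = 300·H^(-1/3).
Profit maximization for a price taker requires P·MP_H = w: 19·300·H^(-1/3) = 950.
So H^(-1/3) = 1/6, which gives H = 216.

H* = 216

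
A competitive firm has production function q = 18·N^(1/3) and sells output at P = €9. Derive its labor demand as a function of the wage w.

MP_N = (1/3)·18·N^(-2/3) = 6·N^(-2/3).
Setting P·MP_N = w: 54·N^(-2/3) = w.
Solving for N: N^(-2/3) = w/54, so N = (54/w)^(3/2).

N(w) = (54/w)^(3/2)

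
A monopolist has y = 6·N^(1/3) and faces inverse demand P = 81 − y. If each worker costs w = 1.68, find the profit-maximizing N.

N* = 125

Marginal revenue from the inverse demand is MR = 81 − 2y.
The marginal product is MP_N = 2·N^(-2/3).
A monopolist hires until marginal revenue product equals the wage: MR·MP_N = w.
At N, y = 6·N^(1/3). Substituting and solving: (81 − 12·N^(1/3))·2·N^(-2/3) = 1.68 gives N = 125.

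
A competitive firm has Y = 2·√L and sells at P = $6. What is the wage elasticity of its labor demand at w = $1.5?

MP_L = (1/2)·2·L^(-1/2), so P·MP_L = w gives 6·L^(-1/2) = w.
Solving, L(w) = (6/w)^(2). This is a constant-elasticity form: L ∝ w^(−2), so ε = −2.

ε = -2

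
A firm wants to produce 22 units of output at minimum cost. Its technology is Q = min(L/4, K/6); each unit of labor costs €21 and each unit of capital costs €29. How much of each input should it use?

With a fixed-proportions technology, the cost-minimizing bundle uses no slack in either input: L/4 = K/6 = Q.
So L = 4·22 = 88 and K = 6·22 = 132.

L* = 88, K* = 132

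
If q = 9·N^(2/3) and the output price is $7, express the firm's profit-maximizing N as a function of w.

N(w) = 74088/w³

MP_N = (2/3)·9·N^(-1/3) = 6·N^(-1/3).
Setting P·MP_N = w: 42·N^(-1/3) = w.
Solving for N: N^(-1/3) = w/42, so N = (42/w)^(3).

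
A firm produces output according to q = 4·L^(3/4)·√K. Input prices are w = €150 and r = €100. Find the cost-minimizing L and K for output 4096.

L* = 256, K* = 256

Cost minimization requires the marginal rate of technical substitution to equal the input-price ratio: MP_L/MP_K = w/r.
Here MP_L/MP_K = (3/4)·(K/L)/(1/2) = 1.5·(K/L). Setting this equal to 150/100 = 1.5 gives K = L.
Substituting into q = 4096: 4·L^(3/4)·(L)^(1/2) = 4096.
Solving, L = 256 and K = 256.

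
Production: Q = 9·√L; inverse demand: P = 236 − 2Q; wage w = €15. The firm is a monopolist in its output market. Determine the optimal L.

Marginal revenue from the inverse demand is MR = 236 − 4Q.
The marginal product is MP_L = 4.5·L^(-1/2).
A monopolist hires until marginal revenue product equals the wage: MR·MP_L = w.
At L, Q = 9·√L. Substituting and solving: (236 − 36·√L)·4.5·L^(-1/2) = 15 gives L = 36.

L* = 36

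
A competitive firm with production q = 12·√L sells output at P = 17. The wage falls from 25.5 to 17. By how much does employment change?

From P·MP_L = w with MP_L = 6·L^(-1/2), the labor demand is L(w) = (102/w)^(2).
At w = 25.5: L = 16. At w = 17: L = 36.
ΔL = 36 − 16 = 20.

ΔL = 20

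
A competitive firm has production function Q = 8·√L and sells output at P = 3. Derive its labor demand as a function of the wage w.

L(w) = 144/w²

MP_L = (1/2)·8·L^(-1/2) = 4·L^(-1/2).
Setting P·MP_L = w: 12·L^(-1/2) = w.
Solving for L: L^(-1/2) = w/12, so L = (12/w)^(2).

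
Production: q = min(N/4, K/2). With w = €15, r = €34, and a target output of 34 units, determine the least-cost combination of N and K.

N* = 136, K* = 68

With a fixed-proportions technology, the cost-minimizing bundle uses no slack in either input: N/4 = K/2 = q.
So N = 4·34 = 136 and K = 2·34 = 68.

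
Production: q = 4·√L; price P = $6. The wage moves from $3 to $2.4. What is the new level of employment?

From P·MP_L = w with MP_L = 2·L^(-1/2), the labor demand is L(w) = (12/w)^(2).
At w = 3: L = 16. At w = 2.4: L = 25.

L* = 25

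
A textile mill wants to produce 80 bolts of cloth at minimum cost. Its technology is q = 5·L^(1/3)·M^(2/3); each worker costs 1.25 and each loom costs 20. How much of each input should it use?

L* = 64, M* = 8

Cost minimization requires the marginal rate of technical substitution to equal the input-price ratio: MP_L/MP_M = w/r.
Here MP_L/MP_M = (1/3)·(M/L)/(2/3) = 0.5·(M/L). Setting this equal to 1.25/20 = 0.0625 gives M = 0.125L.
Substituting into q = 80: 5·L^(1/3)·(0.125L)^(2/3) = 80.
Solving, L = 64 and M = 8.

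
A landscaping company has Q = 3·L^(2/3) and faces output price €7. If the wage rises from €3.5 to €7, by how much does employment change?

ΔL = -56

From P·MP_L = w with MP_L = 2·L^(-1/3), the labor demand is L(w) = (14/w)^(3).
At w = 3.5: L = 64. At w = 7: L = 8.
ΔL = 8 − 64 = -56.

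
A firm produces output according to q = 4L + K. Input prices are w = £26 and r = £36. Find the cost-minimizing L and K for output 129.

L* = 32.25, K* = 0

The inputs are perfect substitutes, so the firm uses whichever has the lower cost per unit of output.
Cost per unit of output via L is 6.5; via K it is 36. L is cheaper.
Producing q = 129 with L alone: L = 32.25, K = 0.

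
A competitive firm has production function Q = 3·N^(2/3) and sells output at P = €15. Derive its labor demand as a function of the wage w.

N(w) = 27000/w³

MP_N = (2/3)·3·N^(-1/3) = 2·N^(-1/3).
Setting P·MP_N = w: 30·N^(-1/3) = w.
Solving for N: N^(-1/3) = w/30, so N = (30/w)^(3).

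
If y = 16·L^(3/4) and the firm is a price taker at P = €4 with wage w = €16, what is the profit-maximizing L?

MP_L = (3/4)·16·L^(-1/4) = 12·L^(-1/4).
Profit maximization for a price taker requires P·MP_L = w: 4·12·L^(-1/4) = 16.
So L^(-1/4) = 1/3, which gives L = 81.

L* = 81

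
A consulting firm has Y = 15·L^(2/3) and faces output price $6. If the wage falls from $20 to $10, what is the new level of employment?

L* = 216

From P·MP_L = w with MP_L = 10·L^(-1/3), the labor demand is L(w) = (60/w)^(3).
At w = 20: L = 27. At w = 10: L = 216.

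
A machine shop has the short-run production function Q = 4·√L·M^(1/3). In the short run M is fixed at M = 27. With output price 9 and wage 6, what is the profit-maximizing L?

With M = 27, MP_L = (1/2)·4·L^(-1/2)·27^(1/3) = 6·L^(-1/2).
Profit maximization for a price taker requires P·MP_L = w: 9·6·L^(-1/2) = 6.
So L^(-1/2) = 1/9, which gives L = 81.

L* = 81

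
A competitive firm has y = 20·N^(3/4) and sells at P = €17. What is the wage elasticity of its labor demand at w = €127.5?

ε = -4

MP_N = (3/4)·20·N^(-1/4), so P·MP_N = w gives 255·N^(-1/4) = w.
Solving, N(w) = (255/w)^(4). This is a constant-elasticity form: N ∝ w^(−4), so ε = −4.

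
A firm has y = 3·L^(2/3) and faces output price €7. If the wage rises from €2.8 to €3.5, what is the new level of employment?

From P·MP_L = w with MP_L = 2·L^(-1/3), the labor demand is L(w) = (14/w)^(3).
At w = 2.8: L = 125. At w = 3.5: L = 64.

L* = 64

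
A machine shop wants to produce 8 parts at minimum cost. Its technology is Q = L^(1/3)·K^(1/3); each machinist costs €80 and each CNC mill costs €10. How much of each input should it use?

L* = 8, K* = 64

Cost minimization requires the marginal rate of technical substitution to equal the input-price ratio: MP_L/MP_K = w/r.
Here MP_L/MP_K = (1/3)·(K/L)/(1/3) = (K/L). Setting this equal to 80/10 = 8 gives K = 8L.
Substituting into Q = 8: L^(1/3)·(8L)^(1/3) = 8.
Solving, L = 8 and K = 64.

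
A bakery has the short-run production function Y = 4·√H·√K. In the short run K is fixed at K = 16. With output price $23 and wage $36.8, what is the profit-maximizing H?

With K = 16, MP_H = (1/2)·4·H^(-1/2)·16^(1/2) = 8·H^(-1/2).
Profit maximization for a price taker requires P·MP_H = w: 23·8·H^(-1/2) = 36.8.
So H^(-1/2) = 0.2, which gives H = 25.

H* = 25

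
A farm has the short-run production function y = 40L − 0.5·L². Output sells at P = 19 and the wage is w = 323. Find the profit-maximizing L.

L* = 23

The marginal product of L is MP_L = 40 − L.
A price-taking firm hires until the value of the marginal product equals the wage: P·MP_L = w, so 19·(40 − L) = 323.
Then 40 − L = 17, giving L = 23.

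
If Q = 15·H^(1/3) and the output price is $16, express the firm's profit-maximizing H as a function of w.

H(w) = (80/w)^(3/2)

MP_H = (1/3)·15·H^(-2/3) = 5·H^(-2/3).
Setting P·MP_H = w: 80·H^(-2/3) = w.
Solving for H: H^(-2/3) = w/80, so H = (80/w)^(3/2).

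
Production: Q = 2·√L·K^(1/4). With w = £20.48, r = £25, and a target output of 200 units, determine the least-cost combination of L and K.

Cost minimization requires the marginal rate of technical substitution to equal the input-price ratio: MP_L/MP_K = w/r.
Here MP_L/MP_K = (1/2)·(K/L)/(1/4) = 2·(K/L). Setting this equal to 20.48/25 = 0.8192 gives K = 0.4096L.
Substituting into Q = 200: 2·L^(1/2)·(0.4096L)^(1/4) = 200.
Solving, L = 625 and K = 256.

L* = 625, K* = 256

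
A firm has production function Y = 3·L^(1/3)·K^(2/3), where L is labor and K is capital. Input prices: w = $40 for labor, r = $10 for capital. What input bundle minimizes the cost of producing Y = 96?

Cost minimization requires the marginal rate of technical substitution to equal the input-price ratio: MP_L/MP_K = w/r.
Here MP_L/MP_K = (1/3)·(K/L)/(2/3) = 0.5·(K/L). Setting this equal to 40/10 = 4 gives K = 8L.
Substituting into Y = 96: 3·L^(1/3)·(8L)^(2/3) = 96.
Solving, L = 8 and K = 64.

L* = 8, K* = 64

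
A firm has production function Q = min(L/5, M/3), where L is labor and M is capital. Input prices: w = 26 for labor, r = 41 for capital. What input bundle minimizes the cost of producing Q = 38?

L* = 190, M* = 114

With a fixed-proportions technology, the cost-minimizing bundle uses no slack in either input: L/5 = M/3 = Q.
So L = 5·38 = 190 and M = 3·38 = 114.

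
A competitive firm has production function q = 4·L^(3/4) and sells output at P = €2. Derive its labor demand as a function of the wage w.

L(w) = 1296/w^(4)

MP_L = (3/4)·4·L^(-1/4) = 3·L^(-1/4).
Setting P·MP_L = w: 6·L^(-1/4) = w.
Solving for L: L^(-1/4) = w/6, so L = (6/w)^(4).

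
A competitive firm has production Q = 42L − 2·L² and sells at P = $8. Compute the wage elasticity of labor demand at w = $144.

ε = -0.75

From P·MP_L = w with MP_L = 42 − 4L, labor demand is L(w) = (42 − w/8)/4.
dL/dw = −1/(32) = -0.03125.
At w = 144, L = 6, so ε = (dL/dw)·(w/L) = (-0.03125)·(144/6) = -0.75.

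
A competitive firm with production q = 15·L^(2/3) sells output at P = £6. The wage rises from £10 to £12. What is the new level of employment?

L* = 125

From P·MP_L = w with MP_L = 10·L^(-1/3), the labor demand is L(w) = (60/w)^(3).
At w = 10: L = 216. At w = 12: L = 125.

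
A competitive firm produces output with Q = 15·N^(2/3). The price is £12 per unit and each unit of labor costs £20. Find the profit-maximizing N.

MP_N = (2/3)·15·N^(-1/3) = 10·N^(-1/3).
Profit maximization for a price taker requires P·MP_N = w: 12·10·N^(-1/3) = 20.
So N^(-1/3) = 1/6, which gives N = 216.

N* = 216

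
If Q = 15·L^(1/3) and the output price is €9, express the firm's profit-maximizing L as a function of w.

MP_L = (1/3)·15·L^(-2/3) = 5·L^(-2/3).
Setting P·MP_L = w: 45·L^(-2/3) = w.
Solving for L: L^(-2/3) = w/45, so L = (45/w)^(3/2).

L(w) = (45/w)^(3/2)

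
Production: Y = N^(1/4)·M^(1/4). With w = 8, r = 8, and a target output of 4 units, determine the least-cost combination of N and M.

N* = 16, M* = 16

Cost minimization requires the marginal rate of technical substitution to equal the input-price ratio: MP_N/MP_M = w/r.
Here MP_N/MP_M = (1/4)·(M/N)/(1/4) = (M/N). Setting this equal to 8/8 = 1 gives M = N.
Substituting into Y = 4: N^(1/4)·(N)^(1/4) = 4.
Solving, N = 16 and M = 16.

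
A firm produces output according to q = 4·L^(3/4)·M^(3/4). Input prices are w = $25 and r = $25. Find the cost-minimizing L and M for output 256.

L* = 16, M* = 16

Cost minimization requires the marginal rate of technical substitution to equal the input-price ratio: MP_L/MP_M = w/r.
Here MP_L/MP_M = (3/4)·(M/L)/(3/4) = (M/L). Setting this equal to 25/25 = 1 gives M = L.
Substituting into q = 256: 4·L^(3/4)·(L)^(3/4) = 256.
Solving, L = 16 and M = 16.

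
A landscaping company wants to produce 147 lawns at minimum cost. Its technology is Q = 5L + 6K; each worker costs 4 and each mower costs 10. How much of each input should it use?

L* = 29.4, K* = 0

The inputs are perfect substitutes, so the firm uses whichever has the lower cost per unit of output.
Cost per unit of output via L is w/5 = 0.8; via K it is r/6 = 5/3. L is cheaper.
Producing Q = 147 with L alone: L = 29.4, K = 0.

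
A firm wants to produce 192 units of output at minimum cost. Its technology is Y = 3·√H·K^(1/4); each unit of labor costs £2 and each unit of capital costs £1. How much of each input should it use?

Cost minimization requires the marginal rate of technical substitution to equal the input-price ratio: MP_H/MP_K = w/r.
Here MP_H/MP_K = (1/2)·(K/H)/(1/4) = 2·(K/H). Setting this equal to 2/1 = 2 gives K = H.
Substituting into Y = 192: 3·H^(1/2)·(H)^(1/4) = 192.
Solving, H = 256 and K = 256.

H* = 256, K* = 256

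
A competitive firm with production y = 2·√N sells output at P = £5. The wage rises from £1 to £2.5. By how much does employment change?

ΔN = -21

From P·MP_N = w with MP_N = N^(-1/2), the labor demand is N(w) = (5/w)^(2).
At w = 1: N = 25. At w = 2.5: N = 4.
ΔN = 4 − 25 = -21.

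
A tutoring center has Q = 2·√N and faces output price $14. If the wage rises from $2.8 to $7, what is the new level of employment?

N* = 4

From P·MP_N = w with MP_N = N^(-1/2), the labor demand is N(w) = (14/w)^(2).
At w = 2.8: N = 25. At w = 7: N = 4.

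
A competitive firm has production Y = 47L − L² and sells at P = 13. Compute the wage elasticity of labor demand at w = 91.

ε = -0.175

From P·MP_L = w with MP_L = 47 − 2L, labor demand is L(w) = (47 − w/13)/2.
dL/dw = −1/(26) = -1/26.
At w = 91, L = 20, so ε = (dL/dw)·(w/L) = (-1/26)·(91/20) = -0.175.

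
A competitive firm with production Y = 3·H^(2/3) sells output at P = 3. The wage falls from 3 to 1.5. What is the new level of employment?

H* = 64

From P·MP_H = w with MP_H = 2·H^(-1/3), the labor demand is H(w) = (6/w)^(3).
At w = 3: H = 8. At w = 1.5: H = 64.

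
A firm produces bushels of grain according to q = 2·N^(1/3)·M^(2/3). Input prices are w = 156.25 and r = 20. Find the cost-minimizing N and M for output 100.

Cost minimization requires the marginal rate of technical substitution to equal the input-price ratio: MP_N/MP_M = w/r.
Here MP_N/MP_M = (1/3)·(M/N)/(2/3) = 0.5·(M/N). Setting this equal to 156.25/20 = 7.8125 gives M = 15.625N.
Substituting into q = 100: 2·N^(1/3)·(15.625N)^(2/3) = 100.
Solving, N = 8 and M = 125.

N* = 8, M* = 125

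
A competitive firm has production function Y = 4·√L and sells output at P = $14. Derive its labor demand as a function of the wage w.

L(w) = 784/w²

MP_L = (1/2)·4·L^(-1/2) = 2·L^(-1/2).
Setting P·MP_L = w: 28·L^(-1/2) = w.
Solving for L: L^(-1/2) = w/28, so L = (28/w)^(2).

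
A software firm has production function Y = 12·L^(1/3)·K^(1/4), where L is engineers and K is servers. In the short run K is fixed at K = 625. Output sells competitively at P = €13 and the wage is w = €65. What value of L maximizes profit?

With K = 625, MP_L = (1/3)·12·L^(-2/3)·625^(1/4) = 20·L^(-2/3).
Profit maximization for a price taker requires P·MP_L = w: 13·20·L^(-2/3) = 65.
So L^(-2/3) = 0.25, which gives L = 8.

L* = 8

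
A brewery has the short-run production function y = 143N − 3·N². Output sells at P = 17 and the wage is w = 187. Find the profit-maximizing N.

N* = 22

The marginal product of N is MP_N = 143 − 6N.
A price-taking firm hires until the value of the marginal product equals the wage: P·MP_N = w, so 17·(143 − 6N) = 187.
Then 143 − 6N = 11, giving N = 22.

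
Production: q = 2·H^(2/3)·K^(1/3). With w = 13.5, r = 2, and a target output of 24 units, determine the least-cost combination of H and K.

Cost minimization requires the marginal rate of technical substitution to equal the input-price ratio: MP_H/MP_K = w/r.
Here MP_H/MP_K = (2/3)·(K/H)/(1/3) = 2·(K/H). Setting this equal to 13.5/2 = 6.75 gives K = 3.375H.
Substituting into q = 24: 2·H^(2/3)·(3.375H)^(1/3) = 24.
Solving, H = 8 and K = 27.

H* = 8, K* = 27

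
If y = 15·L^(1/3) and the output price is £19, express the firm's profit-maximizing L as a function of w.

L(w) = (95/w)^(3/2)

MP_L = (1/3)·15·L^(-2/3) = 5·L^(-2/3).
Setting P·MP_L = w: 95·L^(-2/3) = w.
Solving for L: L^(-2/3) = w/95, so L = (95/w)^(3/2).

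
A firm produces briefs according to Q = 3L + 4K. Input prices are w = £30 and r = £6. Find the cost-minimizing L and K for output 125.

L* = 0, K* = 31.25

The inputs are perfect substitutes, so the firm uses whichever has the lower cost per unit of output.
Cost per unit of output via L is w/3 = 10; via K it is r/4 = 1.5. K is cheaper.
Producing Q = 125 with K alone: L = 0, K = 31.25.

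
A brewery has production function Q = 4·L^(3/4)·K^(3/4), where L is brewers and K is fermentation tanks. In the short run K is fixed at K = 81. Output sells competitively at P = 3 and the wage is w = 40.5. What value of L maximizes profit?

L* = 1296

With K = 81, MP_L = (3/4)·4·L^(-1/4)·81^(3/4) = 81·L^(-1/4).
Profit maximization for a price taker requires P·MP_L = w: 3·81·L^(-1/4) = 40.5.
So L^(-1/4) = 1/6, which gives L = 1296.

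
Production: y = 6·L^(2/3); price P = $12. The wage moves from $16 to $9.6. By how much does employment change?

From P·MP_L = w with MP_L = 4·L^(-1/3), the labor demand is L(w) = (48/w)^(3).
At w = 16: L = 27. At w = 9.6: L = 125.
ΔL = 125 − 27 = 98.

ΔL = 98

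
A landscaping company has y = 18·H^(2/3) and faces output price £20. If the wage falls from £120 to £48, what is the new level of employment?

H* = 125

From P·MP_H = w with MP_H = 12·H^(-1/3), the labor demand is H(w) = (240/w)^(3).
At w = 120: H = 8. At w = 48: H = 125.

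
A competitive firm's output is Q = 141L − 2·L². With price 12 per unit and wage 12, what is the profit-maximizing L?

L* = 35

The marginal product of L is MP_L = 141 − 4L.
A price-taking firm hires until the value of the marginal product equals the wage: P·MP_L = w, so 12·(141 − 4L) = 12.
Then 141 − 4L = 1, giving L = 35.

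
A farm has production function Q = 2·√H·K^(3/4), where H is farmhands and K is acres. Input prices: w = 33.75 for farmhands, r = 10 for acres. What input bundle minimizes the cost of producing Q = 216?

H* = 16, K* = 81

Cost minimization requires the marginal rate of technical substitution to equal the input-price ratio: MP_H/MP_K = w/r.
Here MP_H/MP_K = (1/2)·(K/H)/(3/4) = (2/3)·(K/H). Setting this equal to 33.75/10 = 3.375 gives K = 5.0625H.
Substituting into Q = 216: 2·H^(1/2)·(5.0625H)^(3/4) = 216.
Solving, H = 16 and K = 81.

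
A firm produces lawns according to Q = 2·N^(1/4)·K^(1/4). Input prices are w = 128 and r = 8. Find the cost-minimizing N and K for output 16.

N* = 16, K* = 256

Cost minimization requires the marginal rate of technical substitution to equal the input-price ratio: MP_N/MP_K = w/r.
Here MP_N/MP_K = (1/4)·(K/N)/(1/4) = (K/N). Setting this equal to 128/8 = 16 gives K = 16N.
Substituting into Q = 16: 2·N^(1/4)·(16N)^(1/4) = 16.
Solving, N = 16 and K = 256.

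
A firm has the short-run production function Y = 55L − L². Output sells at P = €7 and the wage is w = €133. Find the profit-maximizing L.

L* = 18

The marginal product of L is MP_L = 55 − 2L.
A price-taking firm hires until the value of the marginal product equals the wage: P·MP_L = w, so 7·(55 − 2L) = 133.
Then 55 − 2L = 19, giving L = 18.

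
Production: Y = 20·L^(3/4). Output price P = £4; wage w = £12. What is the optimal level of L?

MP_L = (3/4)·20·L^(-1/4) = 15·L^(-1/4).
Profit maximization for a price taker requires P·MP_L = w: 4·15·L^(-1/4) = 12.
So L^(-1/4) = 0.2, which gives L = 625.

L* = 625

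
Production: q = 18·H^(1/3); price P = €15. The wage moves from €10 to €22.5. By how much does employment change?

ΔH = -19

From P·MP_H = w with MP_H = 6·H^(-2/3), the labor demand is H(w) = (90/w)^(3/2).
At w = 10: H = 27. At w = 22.5: H = 8.
ΔH = 8 − 27 = -19.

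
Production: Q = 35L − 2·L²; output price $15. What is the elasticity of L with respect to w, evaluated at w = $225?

ε = -0.75

From P·MP_L = w with MP_L = 35 − 4L, labor demand is L(w) = (35 − w/15)/4.
dL/dw = −1/(60) = -1/60.
At w = 225, L = 5, so ε = (dL/dw)·(w/L) = (-1/60)·(225/5) = -0.75.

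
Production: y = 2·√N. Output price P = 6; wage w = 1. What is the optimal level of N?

MP_N = (1/2)·2·N^(-1/2) = N^(-1/2).
Profit maximization for a price taker requires P·MP_N = w: 6·N^(-1/2) = 1.
So N^(-1/2) = 1/6, which gives N = 36.

N* = 36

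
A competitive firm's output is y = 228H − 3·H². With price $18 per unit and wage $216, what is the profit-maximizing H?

The marginal product of H is MP_H = 228 − 6H.
A price-taking firm hires until the value of the marginal product equals the wage: P·MP_H = w, so 18·(228 − 6H) = 216.
Then 228 − 6H = 12, giving H = 36.

H* = 36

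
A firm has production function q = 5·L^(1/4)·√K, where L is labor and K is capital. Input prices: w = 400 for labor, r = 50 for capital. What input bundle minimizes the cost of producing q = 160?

Cost minimization requires the marginal rate of technical substitution to equal the input-price ratio: MP_L/MP_K = w/r.
Here MP_L/MP_K = (1/4)·(K/L)/(1/2) = 0.5·(K/L). Setting this equal to 400/50 = 8 gives K = 16L.
Substituting into q = 160: 5·L^(1/4)·(16L)^(1/2) = 160.
Solving, L = 16 and K = 256.

L* = 16, K* = 256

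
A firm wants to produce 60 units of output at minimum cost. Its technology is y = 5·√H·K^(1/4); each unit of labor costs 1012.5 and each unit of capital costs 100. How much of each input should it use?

H* = 16, K* = 81

Cost minimization requires the marginal rate of technical substitution to equal the input-price ratio: MP_H/MP_K = w/r.
Here MP_H/MP_K = (1/2)·(K/H)/(1/4) = 2·(K/H). Setting this equal to 1012.5/100 = 10.125 gives K = 5.0625H.
Substituting into y = 60: 5·H^(1/2)·(5.0625H)^(1/4) = 60.
Solving, H = 16 and K = 81.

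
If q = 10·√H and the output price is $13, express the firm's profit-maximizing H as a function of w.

MP_H = (1/2)·10·H^(-1/2) = 5·H^(-1/2).
Setting P·MP_H = w: 65·H^(-1/2) = w.
Solving for H: H^(-1/2) = w/65, so H = (65/w)^(2).

H(w) = 4225/w²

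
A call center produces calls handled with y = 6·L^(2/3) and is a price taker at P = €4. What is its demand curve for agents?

L(w) = 4096/w³

MP_L = (2/3)·6·L^(-1/3) = 4·L^(-1/3).
Setting P·MP_L = w: 16·L^(-1/3) = w.
Solving for L: L^(-1/3) = w/16, so L = (16/w)^(3).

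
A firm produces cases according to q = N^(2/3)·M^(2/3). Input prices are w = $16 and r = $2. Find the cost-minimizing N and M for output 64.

Cost minimization requires the marginal rate of technical substitution to equal the input-price ratio: MP_N/MP_M = w/r.
Here MP_N/MP_M = (2/3)·(M/N)/(2/3) = (M/N). Setting this equal to 16/2 = 8 gives M = 8N.
Substituting into q = 64: N^(2/3)·(8N)^(2/3) = 64.
Solving, N = 8 and M = 64.

N* = 8, M* = 64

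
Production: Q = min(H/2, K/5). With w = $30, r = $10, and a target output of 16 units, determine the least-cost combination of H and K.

With a fixed-proportions technology, the cost-minimizing bundle uses no slack in either input: H/2 = K/5 = Q.
So H = 2·16 = 32 and K = 5·16 = 80.

H* = 32, K* = 80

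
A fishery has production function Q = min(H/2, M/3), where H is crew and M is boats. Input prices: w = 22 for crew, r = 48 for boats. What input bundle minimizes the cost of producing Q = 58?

H* = 116, M* = 174

With a fixed-proportions technology, the cost-minimizing bundle uses no slack in either input: H/2 = M/3 = Q.
So H = 2·58 = 116 and M = 3·58 = 174.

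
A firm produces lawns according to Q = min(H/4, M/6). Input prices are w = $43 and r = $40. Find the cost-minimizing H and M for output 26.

With a fixed-proportions technology, the cost-minimizing bundle uses no slack in either input: H/4 = M/6 = Q.
So H = 4·26 = 104 and M = 6·26 = 156.

H* = 104, M* = 156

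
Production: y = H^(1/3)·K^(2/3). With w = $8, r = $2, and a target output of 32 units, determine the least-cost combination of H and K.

H* = 8, K* = 64

Cost minimization requires the marginal rate of technical substitution to equal the input-price ratio: MP_H/MP_K = w/r.
Here MP_H/MP_K = (1/3)·(K/H)/(2/3) = 0.5·(K/H). Setting this equal to 8/2 = 4 gives K = 8H.
Substituting into y = 32: H^(1/3)·(8H)^(2/3) = 32.
Solving, H = 8 and K = 64.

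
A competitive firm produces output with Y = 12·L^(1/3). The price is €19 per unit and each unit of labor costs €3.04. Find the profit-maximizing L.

L* = 125

MP_L = (1/3)·12·L^(-2/3) = 4·L^(-2/3).
Profit maximization for a price taker requires P·MP_L = w: 19·4·L^(-2/3) = 3.04.
So L^(-2/3) = 0.04, which gives L = 125.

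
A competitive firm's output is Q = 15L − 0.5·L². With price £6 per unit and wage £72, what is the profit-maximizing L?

L* = 3

The marginal product of L is MP_L = 15 − L.
A price-taking firm hires until the value of the marginal product equals the wage: P·MP_L = w, so 6·(15 − L) = 72.
Then 15 − L = 12, giving L = 3.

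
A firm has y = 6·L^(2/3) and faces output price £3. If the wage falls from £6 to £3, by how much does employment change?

From P·MP_L = w with MP_L = 4·L^(-1/3), the labor demand is L(w) = (12/w)^(3).
At w = 6: L = 8. At w = 3: L = 64.
ΔL = 64 − 8 = 56.

ΔL = 56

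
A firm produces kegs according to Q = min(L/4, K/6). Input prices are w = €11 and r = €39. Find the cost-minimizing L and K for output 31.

L* = 124, K* = 186

With a fixed-proportions technology, the cost-minimizing bundle uses no slack in either input: L/4 = K/6 = Q.
So L = 4·31 = 124 and K = 6·31 = 186.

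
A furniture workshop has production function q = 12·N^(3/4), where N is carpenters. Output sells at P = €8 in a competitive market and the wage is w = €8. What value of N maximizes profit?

N* = 6561

MP_N = (3/4)·12·N^(-1/4) = 9·N^(-1/4).
Profit maximization for a price taker requires P·MP_N = w: 8·9·N^(-1/4) = 8.
So N^(-1/4) = 1/9, which gives N = 6561.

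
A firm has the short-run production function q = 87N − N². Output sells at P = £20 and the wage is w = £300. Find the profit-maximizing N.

The marginal product of N is MP_N = 87 − 2N.
A price-taking firm hires until the value of the marginal product equals the wage: P·MP_N = w, so 20·(87 − 2N) = 300.
Then 87 − 2N = 15, giving N = 36.

N* = 36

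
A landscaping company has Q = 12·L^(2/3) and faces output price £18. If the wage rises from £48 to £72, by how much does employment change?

From P·MP_L = w with MP_L = 8·L^(-1/3), the labor demand is L(w) = (144/w)^(3).
At w = 48: L = 27. At w = 72: L = 8.
ΔL = 8 − 27 = -19.

ΔL = -19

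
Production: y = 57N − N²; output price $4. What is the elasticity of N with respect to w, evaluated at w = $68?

ε = -0.425

From P·MP_N = w with MP_N = 57 − 2N, labor demand is N(w) = (57 − w/4)/2.
dN/dw = −1/(8) = -0.125.
At w = 68, N = 20, so ε = (dN/dw)·(w/N) = (-0.125)·(68/20) = -0.425.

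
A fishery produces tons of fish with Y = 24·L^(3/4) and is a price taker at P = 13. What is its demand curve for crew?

L(w) = (234/w)^(4)

MP_L = (3/4)·24·L^(-1/4) = 18·L^(-1/4).
Setting P·MP_L = w: 234·L^(-1/4) = w.
Solving for L: L^(-1/4) = w/234, so L = (234/w)^(4).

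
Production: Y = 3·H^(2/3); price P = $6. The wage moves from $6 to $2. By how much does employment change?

From P·MP_H = w with MP_H = 2·H^(-1/3), the labor demand is H(w) = (12/w)^(3).
At w = 6: H = 8. At w = 2: H = 216.
ΔH = 216 − 8 = 208.

ΔH = 208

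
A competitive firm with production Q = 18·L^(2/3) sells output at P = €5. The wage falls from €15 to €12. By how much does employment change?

ΔL = 61

From P·MP_L = w with MP_L = 12·L^(-1/3), the labor demand is L(w) = (60/w)^(3).
At w = 15: L = 64. At w = 12: L = 125.
ΔL = 125 − 64 = 61.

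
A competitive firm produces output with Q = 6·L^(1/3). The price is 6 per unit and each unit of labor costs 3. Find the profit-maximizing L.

MP_L = (1/3)·6·L^(-2/3) = 2·L^(-2/3).
Profit maximization for a price taker requires P·MP_L = w: 6·2·L^(-2/3) = 3.
So L^(-2/3) = 0.25, which gives L = 8.

L* = 8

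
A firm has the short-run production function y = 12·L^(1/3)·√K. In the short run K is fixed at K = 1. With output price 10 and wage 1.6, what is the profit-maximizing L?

With K = 1, MP_L = (1/3)·12·L^(-2/3)·1^(1/2) = 4·L^(-2/3).
Profit maximization for a price taker requires P·MP_L = w: 10·4·L^(-2/3) = 1.6.
So L^(-2/3) = 0.04, which gives L = 125.

L* = 125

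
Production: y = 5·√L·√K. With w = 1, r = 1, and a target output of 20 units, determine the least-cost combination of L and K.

L* = 4, K* = 4

Cost minimization requires the marginal rate of technical substitution to equal the input-price ratio: MP_L/MP_K = w/r.
Here MP_L/MP_K = (1/2)·(K/L)/(1/2) = (K/L). Setting this equal to 1/1 = 1 gives K = L.
Substituting into y = 20: 5·L^(1/2)·(L)^(1/2) = 20.
Solving, L = 4 and K = 4.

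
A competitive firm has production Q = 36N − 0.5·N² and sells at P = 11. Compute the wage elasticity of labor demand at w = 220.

From P·MP_N = w with MP_N = 36 − N, labor demand is N(w) = 36 − w/11.
dN/dw = −1/(11) = -1/11.
At w = 220, N = 16, so ε = (dN/dw)·(w/N) = (-1/11)·(220/16) = -1.25.

ε = -1.25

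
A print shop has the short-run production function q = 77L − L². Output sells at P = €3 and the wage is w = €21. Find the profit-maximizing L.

L* = 35

The marginal product of L is MP_L = 77 − 2L.
A price-taking firm hires until the value of the marginal product equals the wage: P·MP_L = w, so 3·(77 − 2L) = 21.
Then 77 − 2L = 7, giving L = 35.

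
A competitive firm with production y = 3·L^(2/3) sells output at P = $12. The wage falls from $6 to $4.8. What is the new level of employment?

From P·MP_L = w with MP_L = 2·L^(-1/3), the labor demand is L(w) = (24/w)^(3).
At w = 6: L = 64. At w = 4.8: L = 125.

L* = 125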